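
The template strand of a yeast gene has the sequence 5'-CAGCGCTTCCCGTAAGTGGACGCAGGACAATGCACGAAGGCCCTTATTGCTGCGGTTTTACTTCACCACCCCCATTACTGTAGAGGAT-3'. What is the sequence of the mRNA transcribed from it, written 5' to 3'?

5′-AUCCUCUACAGUAAUGGGGGUGGUGAAGUAAAACCGCAGCAAUAAGGGCCUUCGUGCAUUGUCCUGCGUCCACUUACGGGAAGCGCUG-3′

RNA polymerase reads the template 3'→5' and synthesizes mRNA 5'→3' by base-pairing (A→U, T→A, G↔C). The complement of the template is GTCGCGAAGGGCATTCACCTGCGTCCTGTTACGTGCTTCCGGGAATAACGACGCCAAAATGAAGTGGTGGGGGTAATGACATCTCCTA; antiparallel, so 5'→3' the coding strand is ATCCTCTACAGTAATGGGGGTGGTGAAGTAAAACCGCAGCAATAAGGGCCTTCGTGCATTGTCCTGCGTCCACTTACGGGAAGCGCTG. Replace T with U for the mRNA.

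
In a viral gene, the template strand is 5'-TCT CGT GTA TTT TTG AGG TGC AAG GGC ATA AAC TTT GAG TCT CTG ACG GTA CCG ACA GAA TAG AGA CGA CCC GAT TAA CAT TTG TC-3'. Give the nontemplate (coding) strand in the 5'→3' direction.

The coding strand is complementary and antiparallel to the template: take the complement (A↔T, G↔C) and reverse.

5'-GACAAATGTTAATCGGGTCGTCTCTATTCTGTCGGTACCGTCAGAGACTCAAAGTTTATGCCCTTGCACCTCAAAAATACACGAGA-3'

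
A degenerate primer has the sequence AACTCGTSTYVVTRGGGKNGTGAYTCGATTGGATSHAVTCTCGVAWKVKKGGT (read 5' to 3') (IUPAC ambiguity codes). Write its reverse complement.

Standard pairs A↔T, G↔C; ambiguity codes pair R↔Y, K↔M, W↔W, S↔S, H↔D, V↔B, N↔N. Complement (TTGAGCASARBBAYCCCMNCACTRAGCTAACCTASDTBAGAGCBTWMBMMCCA), then reverse for 5'→3'.

5'-ACCMMBMWTBCGAGABTDSATCCAATCGARTCACNMCCCYABBRASACGAGTT-3'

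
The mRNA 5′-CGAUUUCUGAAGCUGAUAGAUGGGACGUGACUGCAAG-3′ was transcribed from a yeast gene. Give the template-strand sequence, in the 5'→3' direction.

5'-CTTGCAGTCACGTCCCATCTATCAGCTTCAGAAATCG-3'

Replace U with T to get the coding DNA strand: CGATTTCTGAAGCTGATAGATGGGACGTGACTGCAAG. The template strand is its reverse complement (complement GCTAAAGACTTCGACTATCTACCCTGCACTGACGTTC, then reverse).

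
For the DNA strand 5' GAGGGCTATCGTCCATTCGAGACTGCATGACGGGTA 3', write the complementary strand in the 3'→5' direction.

Base-pairing A↔T, G↔C gives the complement. The complementary strand is antiparallel, so paired with a 5'→3' strand it runs 3'→5'.

3'-CTCCCGATAGCAGGTAAGCTCTGACGTACTGCCCAT-5'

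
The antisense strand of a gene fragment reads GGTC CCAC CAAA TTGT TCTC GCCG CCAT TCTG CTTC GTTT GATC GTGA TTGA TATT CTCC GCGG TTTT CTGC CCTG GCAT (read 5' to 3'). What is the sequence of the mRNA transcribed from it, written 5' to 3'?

5'-AUGCCAGGGCAGAAAACCGCGGAGAAUAUCAAUCACGAUCAAACGAAGCAGAAUGGCGGCGAGAACAAUUUGGUGGGACC-3'

RNA polymerase reads the template 3'→5' and synthesizes mRNA 5'→3' by base-pairing (A→U, T→A, G↔C). The complement of the template is CCAGGGTGGTTTAACAAGAGCGGCGGTAAGACGAAGCAAACTAGCACTAACTATAAGAGGCGCCAAAAGACGGGACCGTA; antiparallel, so 5'→3' the coding strand is ATGCCAGGGCAGAAAACCGCGGAGAATATCAATCACGATCAAACGAAGCAGAATGGCGGCGAGAACAATTTGGTGGGACC. Replace T with U for the mRNA.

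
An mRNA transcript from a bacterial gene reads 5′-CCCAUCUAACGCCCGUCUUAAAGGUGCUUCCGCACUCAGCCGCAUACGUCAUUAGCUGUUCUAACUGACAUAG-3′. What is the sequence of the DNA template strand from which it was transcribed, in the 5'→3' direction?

5′-CTATGTCAGTTAGAACAGCTAATGACGTATGCGGCTGAGTGCGGAAGCACCTTTAAGACGGGCGTTAGATGGG-3′

Replace U with T to get the coding DNA strand: CCCATCTAACGCCCGTCTTAAAGGTGCTTCCGCACTCAGCCGCATACGTCATTAGCTGTTCTAACTGACATAG. The template strand is its reverse complement (complement GGGTAGATTGCGGGCAGAATTTCCACGAAGGCGTGAGTCGGCGTATGCAGTAATCGACAAGATTGACTGTATC, then reverse).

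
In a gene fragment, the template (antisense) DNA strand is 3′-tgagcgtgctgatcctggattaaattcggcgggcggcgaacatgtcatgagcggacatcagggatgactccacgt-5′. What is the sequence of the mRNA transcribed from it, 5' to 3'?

5'-ACUCGCACGACUAGGACCUAAUUUAAGCCGCCCGCCGCUUGUACAGUACUCGCCUGUAGUCCCUACUGAGGUGCA-3'

Reading the template 3'→5' as shown, RNA polymerase pairs each base (A→U, T→A, G↔C) to build mRNA 5'→3' directly.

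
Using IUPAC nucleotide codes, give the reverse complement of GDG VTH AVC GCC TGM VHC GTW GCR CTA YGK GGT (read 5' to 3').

5'-ACCMCRTAGYGCWACGDBKCAGGCGBTDABCHC-3'

Standard pairs A↔T, G↔C; ambiguity codes pair R↔Y, M↔K, W↔W, D↔H, V↔B. Complement (CHCBADTBGCGGACKBDGCAWCGYGATRCMCCA), then reverse for 5'→3'.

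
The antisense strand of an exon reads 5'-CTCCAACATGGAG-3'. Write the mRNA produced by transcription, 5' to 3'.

The mRNA has the sequence of the coding strand (reverse complement of the template) with T→U. Reverse complement of CTCCAACATGGAG is CTCCATGTTGGAG; then T→U.

5'-CUCCAUGUUGGAG-3'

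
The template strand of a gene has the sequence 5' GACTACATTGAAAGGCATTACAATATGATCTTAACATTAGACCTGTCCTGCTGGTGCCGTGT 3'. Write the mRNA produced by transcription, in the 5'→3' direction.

5'-ACACGGCACCAGCAGGACAGGUCUAAUGUUAAGAUCAUAUUGUAAUGCCUUUCAAUGUAGUC-3'

RNA polymerase reads the template 3'→5' and synthesizes mRNA 5'→3' by base-pairing (A→U, T→A, G↔C). The complement of the template is CTGATGTAACTTTCCGTAATGTTATACTAGAATTGTAATCTGGACAGGACGACCACGGCACA; antiparallel, so 5'→3' the coding strand is ACACGGCACCAGCAGGACAGGTCTAATGTTAAGATCATATTGTAATGCCTTTCAATGTAGTC. Replace T with U for the mRNA.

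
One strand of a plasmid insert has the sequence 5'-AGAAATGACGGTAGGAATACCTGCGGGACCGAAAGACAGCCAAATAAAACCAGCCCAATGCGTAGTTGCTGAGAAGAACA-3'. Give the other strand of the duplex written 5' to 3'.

The complement of AGAAATGACGGTAGGAATACCTGCGGGACCGAAAGACAGCCAAATAAAACCAGCCCAATGCGTAGTTGCTGAGAAGAACA is TCTTTACTGCCATCCTTATGGACGCCCTGGCTTTCTGTCGGTTTATTTTGGTCGGGTTACGCATCAACGACTCTTCTTGT (A↔T, G↔C). DNA strands are antiparallel, so the complementary strand runs 3'→5'; reversing gives the 5'→3' form.

5'-TGTTCTTCTCAGCAACTACGCATTGGGCTGGTTTTATTTGGCTGTCTTTCGGTCCCGCAGGTATTCCTACCGTCATTTCT-3'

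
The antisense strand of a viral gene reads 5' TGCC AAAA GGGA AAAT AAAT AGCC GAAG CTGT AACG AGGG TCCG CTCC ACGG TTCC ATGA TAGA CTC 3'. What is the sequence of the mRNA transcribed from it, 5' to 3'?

RNA polymerase reads the template 3'→5' and synthesizes mRNA 5'→3' by base-pairing (A→U, T→A, G↔C). The complement of the template is ACGGTTTTCCCTTTTATTTATCGGCTTCGACATTGCTCCCAGGCGAGGTGCCAAGGTACTATCTGAG; antiparallel, so 5'→3' the coding strand is GAGTCTATCATGGAACCGTGGAGCGGACCCTCGTTACAGCTTCGGCTATTTATTTTCCCTTTTGGCA. Replace T with U for the mRNA.

5′-GAGUCUAUCAUGGAACCGUGGAGCGGACCCUCGUUACAGCUUCGGCUAUUUAUUUUCCCUUUUGGCA-3′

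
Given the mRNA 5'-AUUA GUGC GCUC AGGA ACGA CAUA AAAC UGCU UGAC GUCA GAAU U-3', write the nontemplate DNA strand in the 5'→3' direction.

The coding DNA strand has the same 5'→3' sequence as the mRNA with U replaced by T.

5'-ATTAGTGCGCTCAGGAACGACATAAAACTGCTTGACGTCAGAATT-3'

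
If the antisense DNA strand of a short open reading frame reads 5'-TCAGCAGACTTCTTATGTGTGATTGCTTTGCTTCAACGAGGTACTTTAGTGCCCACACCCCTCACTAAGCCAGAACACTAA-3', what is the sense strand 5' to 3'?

5'-TTAGTGTTCTGGCTTAGTGAGGGGTGTGGGCACTAAAGTACCTCGTTGAAGCAAAGCAATCACACATAAGAAGTCTGCTGA-3'

The coding strand is complementary and antiparallel to the template: take the complement (A↔T, G↔C) and reverse.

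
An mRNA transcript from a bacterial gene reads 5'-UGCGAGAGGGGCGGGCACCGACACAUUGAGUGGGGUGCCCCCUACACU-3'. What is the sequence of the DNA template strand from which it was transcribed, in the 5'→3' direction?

Replace U with T to get the coding DNA strand: TGCGAGAGGGGCGGGCACCGACACATTGAGTGGGGTGCCCCCTACACT. The template strand is its reverse complement (complement ACGCTCTCCCCGCCCGTGGCTGTGTAACTCACCCCACGGGGGATGTGA, then reverse).

5'-AGTGTAGGGGGCACCCCACTCAATGTGTCGGTGCCCGCCCCTCTCGCA-3'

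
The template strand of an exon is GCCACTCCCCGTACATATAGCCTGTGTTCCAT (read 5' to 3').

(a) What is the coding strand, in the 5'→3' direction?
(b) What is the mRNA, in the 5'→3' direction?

(a) 5'-ATGGAACACAGGCTATATGTACGGGGAGTGGC-3'
(b) 5′-AUGGAACACAGGCUAUAUGUACGGGGAGUGGC-3′

(a) The coding strand is the reverse complement of the template: complement CGGTGAGGGGCATGTATATCGGACACAAGGTA, then reverse.
(b) mRNA has the coding-strand sequence with T→U.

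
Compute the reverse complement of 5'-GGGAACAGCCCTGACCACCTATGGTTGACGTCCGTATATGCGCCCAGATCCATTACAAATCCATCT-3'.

5'-AGATGGATTTGTAATGGATCTGGGCGCATATACGGACGTCAACCATAGGTGGTCAGGGCTGTTCCC-3'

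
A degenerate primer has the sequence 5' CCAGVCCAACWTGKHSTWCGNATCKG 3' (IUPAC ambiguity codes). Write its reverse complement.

5′-CMGATNCGWASDMCAWGTTGGBCTGG-3′

Standard pairs A↔T, G↔C; ambiguity codes pair K↔M, W↔W, S↔S, H↔D, V↔B, N↔N. Complement (GGTCBGGTTGWACMDSAWGCNTAGMC), then reverse for 5'→3'.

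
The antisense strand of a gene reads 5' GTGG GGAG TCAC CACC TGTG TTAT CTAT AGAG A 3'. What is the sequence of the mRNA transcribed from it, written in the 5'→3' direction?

5'-UCUCUAUAGAUAACACAGGUGGUGACUCCCCAC-3'

The mRNA has the sequence of the coding strand (reverse complement of the template) with T→U. Reverse complement of GTGGGGAGTCACCACCTGTGTTATCTATAGAGA is TCTCTATAGATAACACAGGTGGTGACTCCCCAC; then T→U.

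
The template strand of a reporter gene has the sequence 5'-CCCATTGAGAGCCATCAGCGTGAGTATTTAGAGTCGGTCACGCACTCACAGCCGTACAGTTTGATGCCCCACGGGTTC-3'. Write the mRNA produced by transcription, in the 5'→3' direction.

RNA polymerase reads the template 3'→5' and synthesizes mRNA 5'→3' by base-pairing (A→U, T→A, G↔C). The complement of the template is GGGTAACTCTCGGTAGTCGCACTCATAAATCTCAGCCAGTGCGTGAGTGTCGGCATGTCAAACTACGGGGTGCCCAAG; antiparallel, so 5'→3' the coding strand is GAACCCGTGGGGCATCAAACTGTACGGCTGTGAGTGCGTGACCGACTCTAAATACTCACGCTGATGGCTCTCAATGGG. Replace T with U for the mRNA.

5'-GAACCCGUGGGGCAUCAAACUGUACGGCUGUGAGUGCGUGACCGACUCUAAAUACUCACGCUGAUGGCUCUCAAUGGG-3'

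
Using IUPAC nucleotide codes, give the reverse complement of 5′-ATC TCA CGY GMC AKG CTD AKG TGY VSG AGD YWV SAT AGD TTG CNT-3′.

Standard pairs A↔T, G↔C; ambiguity codes pair Y↔R, M↔K, W↔W, S↔S, D↔H, V↔B, N↔N. Complement (TAGAGTGCRCKGTMCGAHTMCACRBSCTCHRWBSTATCHAACGNA), then reverse for 5'→3'.

5'-ANGCAAHCTATSBWRHCTCSBRCACMTHAGCMTGKCRCGTGAGAT-3'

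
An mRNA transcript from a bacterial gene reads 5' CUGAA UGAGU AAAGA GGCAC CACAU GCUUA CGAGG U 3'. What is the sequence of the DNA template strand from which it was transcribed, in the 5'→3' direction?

Replace U with T to get the coding DNA strand: CTGAATGAGTAAAGAGGCACCACATGCTTACGAGGT. The template strand is its reverse complement (complement GACTTACTCATTTCTCCGTGGTGTACGAATGCTCCA, then reverse).

5'-ACCTCGTAAGCATGTGGTGCCTCTTTACTCATTCAG-3'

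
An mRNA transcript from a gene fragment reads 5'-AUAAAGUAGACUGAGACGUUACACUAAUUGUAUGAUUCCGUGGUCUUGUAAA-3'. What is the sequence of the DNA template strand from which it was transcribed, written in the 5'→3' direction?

5'-TTTACAAGACCACGGAATCATACAATTAGTGTAACGTCTCAGTCTACTTTAT-3'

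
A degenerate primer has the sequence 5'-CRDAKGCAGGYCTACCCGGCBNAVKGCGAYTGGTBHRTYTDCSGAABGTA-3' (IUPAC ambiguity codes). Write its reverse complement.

5'-TACVTTCSGHARAYDVACCARTCGCMBTNVGCCGGGTAGRCCTGCMTHYG-3'

Standard pairs A↔T, G↔C; ambiguity codes pair R↔Y, K↔M, S↔S, B↔V, D↔H, N↔N. Complement (GYHTMCGTCCRGATGGGCCGVNTBMCGCTRACCAVDYARAHGSCTTVCAT), then reverse for 5'→3'.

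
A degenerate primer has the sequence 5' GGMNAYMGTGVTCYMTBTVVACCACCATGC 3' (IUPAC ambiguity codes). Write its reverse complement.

5'-GCATGGTGGTBBAVAKRGABCACKRTNKCC-3'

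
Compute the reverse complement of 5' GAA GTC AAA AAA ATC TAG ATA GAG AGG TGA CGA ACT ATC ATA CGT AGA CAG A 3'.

5′-TCTGTCTACGTATGATAGTTCGTCACCTCTCTATCTAGATTTTTTTGACTTC-3′

Reading the sequence 3'→5' and pairing each base (A↔T, G↔C) gives the reverse complement directly.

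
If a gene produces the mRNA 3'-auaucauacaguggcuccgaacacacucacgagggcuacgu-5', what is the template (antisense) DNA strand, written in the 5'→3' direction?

5'-TATAGTATGTCACCGAGGCTTGTGTGAGTGCTCCCGATGCA-3'

Written 5'→3' the mRNA is UGCAUCGGGAGCACUCACACAAGCCUCGGUGACAUACUAUA, so the coding DNA strand is TGCATCGGGAGCACTCACACAAGCCTCGGTGACATACTATA. The template is its reverse complement.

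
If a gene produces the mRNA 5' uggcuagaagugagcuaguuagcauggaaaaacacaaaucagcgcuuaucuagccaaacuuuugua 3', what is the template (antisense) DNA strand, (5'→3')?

Replace U with T to get the coding DNA strand: TGGCTAGAAGTGAGCTAGTTAGCATGGAAAAACACAAATCAGCGCTTATCTAGCCAAACTTTTGTA. The template strand is its reverse complement (complement ACCGATCTTCACTCGATCAATCGTACCTTTTTGTGTTTAGTCGCGAATAGATCGGTTTGAAAACAT, then reverse).

5'-TACAAAAGTTTGGCTAGATAAGCGCTGATTTGTGTTTTTCCATGCTAACTAGCTCACTTCTAGCCA-3'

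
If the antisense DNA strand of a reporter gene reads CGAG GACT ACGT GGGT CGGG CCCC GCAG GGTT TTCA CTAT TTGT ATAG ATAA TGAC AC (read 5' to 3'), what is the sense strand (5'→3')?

The coding strand is complementary and antiparallel to the template: take the complement (A↔T, G↔C) and reverse.

5'-GTGTCATTATCTATACAAATAGTGAAAACCCTGCGGGGCCCGACCCACGTAGTCCTCG-3'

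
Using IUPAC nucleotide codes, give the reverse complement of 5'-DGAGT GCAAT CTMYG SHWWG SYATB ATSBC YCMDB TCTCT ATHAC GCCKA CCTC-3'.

Standard pairs A↔T, G↔C; ambiguity codes pair Y↔R, M↔K, W↔W, S↔S, B↔V, D↔H. Complement (HCTCACGTTAGAKRCSDWWCSRTAVTASVGRGKHVAGAGATADTGCGGMTGGAG), then reverse for 5'→3'.

5'-GAGGTMGGCGTDATAGAGAVHKGRGVSATVATRSCWWDSCRKAGATTGCACTCH-3'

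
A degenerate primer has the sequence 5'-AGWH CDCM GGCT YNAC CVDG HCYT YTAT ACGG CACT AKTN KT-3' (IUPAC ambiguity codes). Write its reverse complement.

5'-AMNAMTAGTGCCGTATARARGDCHBGGTNRAGCCKGHGDWCT-3'

Standard pairs A↔T, G↔C; ambiguity codes pair Y↔R, M↔K, W↔W, D↔H, V↔B, N↔N. Complement (TCWDGHGKCCGARNTGGBHCDGRARATATGCCGTGATMANMA), then reverse for 5'→3'.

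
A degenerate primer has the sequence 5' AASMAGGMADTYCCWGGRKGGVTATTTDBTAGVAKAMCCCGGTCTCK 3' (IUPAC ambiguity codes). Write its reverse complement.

5'-MGAGACCGGGKTMTBCTAVHAAATABCCMYCCWGGRAHTKCCTKSTT-3'

Standard pairs A↔T, G↔C; ambiguity codes pair R↔Y, M↔K, W↔W, S↔S, B↔V, D↔H. Complement (TTSKTCCKTHARGGWCCYMCCBATAAAHVATCBTMTKGGGCCAGAGM), then reverse for 5'→3'.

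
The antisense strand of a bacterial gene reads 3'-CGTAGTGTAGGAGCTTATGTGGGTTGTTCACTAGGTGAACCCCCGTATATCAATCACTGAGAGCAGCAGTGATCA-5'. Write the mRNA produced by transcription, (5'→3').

5'-GCAUCACAUCCUCGAAUACACCCAACAAGUGAUCCACUUGGGGGCAUAUAGUUAGUGACUCUCGUCGUCACUAGU-3'

Reading the template 3'→5' as shown, RNA polymerase pairs each base (A→U, T→A, G↔C) to build mRNA 5'→3' directly.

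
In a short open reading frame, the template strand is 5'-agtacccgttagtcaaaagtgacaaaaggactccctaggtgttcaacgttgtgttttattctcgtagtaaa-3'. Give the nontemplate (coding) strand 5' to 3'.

5'-TTTACTACGAGAATAAAACACAACGTTGAACACCTAGGGAGTCCTTTTGTCACTTTTGACTAACGGGTACT-3'

The coding strand is complementary and antiparallel to the template: take the complement (A↔T, G↔C) and reverse.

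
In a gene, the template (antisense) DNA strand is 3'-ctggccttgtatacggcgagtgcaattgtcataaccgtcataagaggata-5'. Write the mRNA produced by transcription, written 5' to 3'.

5'-GACCGGAACAUAUGCCGCUCACGUUAACAGUAUUGGCAGUAUUCUCCUAU-3'

Reading the template 3'→5' as shown, RNA polymerase pairs each base (A→U, T→A, G↔C) to build mRNA 5'→3' directly.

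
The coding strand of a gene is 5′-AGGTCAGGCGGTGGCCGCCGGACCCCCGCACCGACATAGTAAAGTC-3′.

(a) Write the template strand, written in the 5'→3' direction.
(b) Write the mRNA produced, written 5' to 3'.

(a) The template strand is the reverse complement of the coding strand: complement TCCAGTCCGCCACCGGCGGCCTGGGGGCGTGGCTGTATCATTTCAG, then reverse.
(b) mRNA matches the coding strand with T→U.

(a) 5'-GACTTTACTATGTCGGTGCGGGGGTCCGGCGGCCACCGCCTGACCT-3'
(b) 5'-AGGUCAGGCGGUGGCCGCCGGACCCCCGCACCGACAUAGUAAAGUC-3'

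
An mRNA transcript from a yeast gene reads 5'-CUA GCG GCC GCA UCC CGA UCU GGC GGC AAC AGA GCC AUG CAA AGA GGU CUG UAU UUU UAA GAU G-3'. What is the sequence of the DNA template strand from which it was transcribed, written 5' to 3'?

Replace U with T to get the coding DNA strand: CTAGCGGCCGCATCCCGATCTGGCGGCAACAGAGCCATGCAAAGAGGTCTGTATTTTTAAGATG. The template strand is its reverse complement (complement GATCGCCGGCGTAGGGCTAGACCGCCGTTGTCTCGGTACGTTTCTCCAGACATAAAAATTCTAC, then reverse).

5'-CATCTTAAAAATACAGACCTCTTTGCATGGCTCTGTTGCCGCCAGATCGGGATGCGGCCGCTAG-3'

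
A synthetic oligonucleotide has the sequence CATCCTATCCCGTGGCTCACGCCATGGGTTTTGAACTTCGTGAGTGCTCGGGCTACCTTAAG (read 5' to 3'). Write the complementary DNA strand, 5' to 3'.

The complement of CATCCTATCCCGTGGCTCACGCCATGGGTTTTGAACTTCGTGAGTGCTCGGGCTACCTTAAG is GTAGGATAGGGCACCGAGTGCGGTACCCAAAACTTGAAGCACTCACGAGCCCGATGGAATTC (A↔T, G↔C). DNA strands are antiparallel, so the complementary strand runs 3'→5'; reversing gives the 5'→3' form.

5'-CTTAAGGTAGCCCGAGCACTCACGAAGTTCAAAACCCATGGCGTGAGCCACGGGATAGGATG-3'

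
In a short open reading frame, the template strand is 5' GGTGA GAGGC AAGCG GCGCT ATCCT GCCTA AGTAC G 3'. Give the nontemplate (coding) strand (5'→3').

5′-CGTACTTAGGCAGGATAGCGCCGCTTGCCTCTCACC-3′

The coding strand is complementary and antiparallel to the template: take the complement (A↔T, G↔C) and reverse.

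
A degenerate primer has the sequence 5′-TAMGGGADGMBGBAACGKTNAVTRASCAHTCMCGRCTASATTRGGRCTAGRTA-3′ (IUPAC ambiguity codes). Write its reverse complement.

5'-TAYCTAGYCCYAATSTAGYCGKGADTGSTYABTNAMCGTTVCVKCHTCCCKTA-3'

Standard pairs A↔T, G↔C; ambiguity codes pair R↔Y, M↔K, S↔S, B↔V, D↔H, N↔N. Complement (ATKCCCTHCKVCVTTGCMANTBAYTSGTDAGKGCYGATSTAAYCCYGATCYAT), then reverse for 5'→3'.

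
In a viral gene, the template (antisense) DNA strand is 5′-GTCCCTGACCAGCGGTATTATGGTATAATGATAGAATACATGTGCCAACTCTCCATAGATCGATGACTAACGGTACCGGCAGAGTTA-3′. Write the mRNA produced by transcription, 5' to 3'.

5'-UAACUCUGCCGGUACCGUUAGUCAUCGAUCUAUGGAGAGUUGGCACAUGUAUUCUAUCAUUAUACCAUAAUACCGCUGGUCAGGGAC-3'

The mRNA has the sequence of the coding strand (reverse complement of the template) with T→U. Reverse complement of GTCCCTGACCAGCGGTATTATGGTATAATGATAGAATACATGTGCCAACTCTCCATAGATCGATGACTAACGGTACCGGCAGAGTTA is TAACTCTGCCGGTACCGTTAGTCATCGATCTATGGAGAGTTGGCACATGTATTCTATCATTATACCATAATACCGCTGGTCAGGGAC; then T→U.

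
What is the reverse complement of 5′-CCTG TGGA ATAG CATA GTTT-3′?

5′-AAACTATGCTATTCCACAGG-3′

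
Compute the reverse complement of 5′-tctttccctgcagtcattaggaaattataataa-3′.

Complement each base (A↔T, G↔C): AGAAAGGGACGTCAGTAATCCTTTAATATTATT. Then reverse.

5'-TTATTATAATTTCCTAATGACTGCAGGGAAAGA-3'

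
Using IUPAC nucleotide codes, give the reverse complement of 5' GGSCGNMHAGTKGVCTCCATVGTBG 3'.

5'-CVACBATGGAGBCMACTDKNCGSCC-3'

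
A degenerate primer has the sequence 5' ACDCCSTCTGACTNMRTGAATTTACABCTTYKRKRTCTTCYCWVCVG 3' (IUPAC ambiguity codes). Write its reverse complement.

5'-CBGBWGRGAAGAYMYMRAAGVTGTAAATTCAYKNAGTCAGASGGHGT-3'

Standard pairs A↔T, G↔C; ambiguity codes pair R↔Y, M↔K, W↔W, S↔S, B↔V, D↔H, N↔N. Complement (TGHGGSAGACTGANKYACTTAAATGTVGAARMYMYAGAAGRGWBGBC), then reverse for 5'→3'.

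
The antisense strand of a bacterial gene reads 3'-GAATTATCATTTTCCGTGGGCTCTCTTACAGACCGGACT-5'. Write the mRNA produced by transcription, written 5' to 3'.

5′-CUUAAUAGUAAAAGGCACCCGAGAGAAUGUCUGGCCUGA-3′

Reading the template 3'→5' as shown, RNA polymerase pairs each base (A→U, T→A, G↔C) to build mRNA 5'→3' directly.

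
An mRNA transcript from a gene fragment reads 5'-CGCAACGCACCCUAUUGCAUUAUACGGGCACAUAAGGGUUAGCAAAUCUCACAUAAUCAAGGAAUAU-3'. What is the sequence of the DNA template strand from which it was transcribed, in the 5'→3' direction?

Replace U with T to get the coding DNA strand: CGCAACGCACCCTATTGCATTATACGGGCACATAAGGGTTAGCAAATCTCACATAATCAAGGAATAT. The template strand is its reverse complement (complement GCGTTGCGTGGGATAACGTAATATGCCCGTGTATTCCCAATCGTTTAGAGTGTATTAGTTCCTTATA, then reverse).

5'-ATATTCCTTGATTATGTGAGATTTGCTAACCCTTATGTGCCCGTATAATGCAATAGGGTGCGTTGCG-3'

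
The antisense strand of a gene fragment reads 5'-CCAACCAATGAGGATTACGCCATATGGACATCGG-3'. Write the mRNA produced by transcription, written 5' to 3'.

5'-CCGAUGUCCAUAUGGCGUAAUCCUCAUUGGUUGG-3'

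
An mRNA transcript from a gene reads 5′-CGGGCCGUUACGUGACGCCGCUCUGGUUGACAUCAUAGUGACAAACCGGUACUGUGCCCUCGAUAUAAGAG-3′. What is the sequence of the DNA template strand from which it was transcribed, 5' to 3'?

5'-CTCTTATATCGAGGGCACAGTACCGGTTTGTCACTATGATGTCAACCAGAGCGGCGTCACGTAACGGCCCG-3'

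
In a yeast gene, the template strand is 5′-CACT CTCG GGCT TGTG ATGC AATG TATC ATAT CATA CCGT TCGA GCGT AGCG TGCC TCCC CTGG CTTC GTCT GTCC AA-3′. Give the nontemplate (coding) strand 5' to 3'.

5′-TTGGACAGACGAAGCCAGGGGAGGCACGCTACGCTCGAACGGTATGATATGATACATTGCATCACAAGCCCGAGAGTG-3′

The coding strand is complementary and antiparallel to the template: take the complement (A↔T, G↔C) and reverse.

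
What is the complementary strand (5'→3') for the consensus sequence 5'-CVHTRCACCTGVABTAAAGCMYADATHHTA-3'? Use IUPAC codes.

Standard pairs A↔T, G↔C; ambiguity codes pair R↔Y, M↔K, B↔V, D↔H. Complement (GBDAYGTGGACBTVATTTCGKRTHTADDAT), then reverse for 5'→3'.

5'-TADDATHTRKGCTTTAVTBCAGGTGYADBG-3'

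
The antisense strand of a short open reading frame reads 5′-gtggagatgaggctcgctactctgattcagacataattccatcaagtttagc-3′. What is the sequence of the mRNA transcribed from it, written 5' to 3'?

5'-GCUAAACUUGAUGGAAUUAUGUCUGAAUCAGAGUAGCGAGCCUCAUCUCCAC-3'

The mRNA has the sequence of the coding strand (reverse complement of the template) with T→U. Reverse complement of GTGGAGATGAGGCTCGCTACTCTGATTCAGACATAATTCCATCAAGTTTAGC is GCTAAACTTGATGGAATTATGTCTGAATCAGAGTAGCGAGCCTCATCTCCAC; then T→U.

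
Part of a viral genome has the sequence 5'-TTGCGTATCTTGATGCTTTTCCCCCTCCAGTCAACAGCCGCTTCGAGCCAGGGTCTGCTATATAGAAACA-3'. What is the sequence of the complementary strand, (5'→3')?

The complement of TTGCGTATCTTGATGCTTTTCCCCCTCCAGTCAACAGCCGCTTCGAGCCAGGGTCTGCTATATAGAAACA is AACGCATAGAACTACGAAAAGGGGGAGGTCAGTTGTCGGCGAAGCTCGGTCCCAGACGATATATCTTTGT (A↔T, G↔C). DNA strands are antiparallel, so the complementary strand runs 3'→5'; reversing gives the 5'→3' form.

5′-TGTTTCTATATAGCAGACCCTGGCTCGAAGCGGCTGTTGACTGGAGGGGGAAAAGCATCAAGATACGCAA-3′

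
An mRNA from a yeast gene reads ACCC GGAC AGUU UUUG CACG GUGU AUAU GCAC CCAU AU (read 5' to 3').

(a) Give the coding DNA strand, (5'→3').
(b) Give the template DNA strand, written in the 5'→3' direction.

(a) 5'-ACCCGGACAGTTTTTGCACGGTGTATATGCACCCATAT-3'
(b) 5'-ATATGGGTGCATATACACCGTGCAAAAACTGTCCGGGT-3'

(a) The coding strand matches the mRNA with U→T.
(b) The template strand is the reverse complement of the coding strand.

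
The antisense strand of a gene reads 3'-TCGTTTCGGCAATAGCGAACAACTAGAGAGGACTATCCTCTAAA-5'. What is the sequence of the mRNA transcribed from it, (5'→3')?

5'-AGCAAAGCCGUUAUCGCUUGUUGAUCUCUCCUGAUAGGAGAUUU-3'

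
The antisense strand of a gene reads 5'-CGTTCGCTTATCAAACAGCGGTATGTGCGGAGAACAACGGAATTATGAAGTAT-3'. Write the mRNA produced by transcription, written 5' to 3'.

The mRNA has the sequence of the coding strand (reverse complement of the template) with T→U. Reverse complement of CGTTCGCTTATCAAACAGCGGTATGTGCGGAGAACAACGGAATTATGAAGTAT is ATACTTCATAATTCCGTTGTTCTCCGCACATACCGCTGTTTGATAAGCGAACG; then T→U.

5'-AUACUUCAUAAUUCCGUUGUUCUCCGCACAUACCGCUGUUUGAUAAGCGAACG-3'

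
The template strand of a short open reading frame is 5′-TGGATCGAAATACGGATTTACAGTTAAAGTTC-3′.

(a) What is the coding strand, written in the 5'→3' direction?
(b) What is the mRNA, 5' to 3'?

(a) The coding strand is the reverse complement of the template: complement ACCTAGCTTTATGCCTAAATGTCAATTTCAAG, then reverse.
(b) mRNA has the coding-strand sequence with T→U.

(a) 5'-GAACTTTAACTGTAAATCCGTATTTCGATCCA-3'
(b) 5'-GAACUUUAACUGUAAAUCCGUAUUUCGAUCCA-3'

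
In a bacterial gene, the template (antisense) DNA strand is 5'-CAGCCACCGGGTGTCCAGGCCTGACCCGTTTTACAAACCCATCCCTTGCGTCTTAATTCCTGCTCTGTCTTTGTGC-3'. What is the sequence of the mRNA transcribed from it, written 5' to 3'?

RNA polymerase reads the template 3'→5' and synthesizes mRNA 5'→3' by base-pairing (A→U, T→A, G↔C). The complement of the template is GTCGGTGGCCCACAGGTCCGGACTGGGCAAAATGTTTGGGTAGGGAACGCAGAATTAAGGACGAGACAGAAACACG; antiparallel, so 5'→3' the coding strand is GCACAAAGACAGAGCAGGAATTAAGACGCAAGGGATGGGTTTGTAAAACGGGTCAGGCCTGGACACCCGGTGGCTG. Replace T with U for the mRNA.

5'-GCACAAAGACAGAGCAGGAAUUAAGACGCAAGGGAUGGGUUUGUAAAACGGGUCAGGCCUGGACACCCGGUGGCUG-3'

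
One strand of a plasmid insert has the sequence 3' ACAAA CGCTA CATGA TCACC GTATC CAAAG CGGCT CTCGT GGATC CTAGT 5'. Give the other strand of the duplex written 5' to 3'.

5'-TGTTTGCGATGTACTAGTGGCATAGGTTTCGCCGAGAGCACCTAGGATCA-3'

The strand is given 3'→5', so its complement runs 5'→3' in the same left-to-right order: pair each base A↔T, G↔C.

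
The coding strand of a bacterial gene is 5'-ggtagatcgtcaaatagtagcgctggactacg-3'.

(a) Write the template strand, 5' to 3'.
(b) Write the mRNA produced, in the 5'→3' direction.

(a) 5'-CGTAGTCCAGCGCTACTATTTGACGATCTACC-3'
(b) 5'-GGUAGAUCGUCAAAUAGUAGCGCUGGACUACG-3'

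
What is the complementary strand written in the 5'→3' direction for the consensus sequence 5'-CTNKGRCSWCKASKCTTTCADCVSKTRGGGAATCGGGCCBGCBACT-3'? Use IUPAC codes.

5'-AGTVGCVGGCCCGATTCCCYAMSBGHTGAAAGMSTMGWSGYCMNAG-3'

Standard pairs A↔T, G↔C; ambiguity codes pair R↔Y, K↔M, W↔W, S↔S, B↔V, D↔H, N↔N. Complement (GANMCYGSWGMTSMGAAAGTHGBSMAYCCCTTAGCCCGGVCGVTGA), then reverse for 5'→3'.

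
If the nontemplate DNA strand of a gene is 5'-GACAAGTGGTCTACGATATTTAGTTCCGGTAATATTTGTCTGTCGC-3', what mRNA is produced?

5'-GACAAGUGGUCUACGAUAUUUAGUUCCGGUAAUAUUUGUCUGUCGC-3'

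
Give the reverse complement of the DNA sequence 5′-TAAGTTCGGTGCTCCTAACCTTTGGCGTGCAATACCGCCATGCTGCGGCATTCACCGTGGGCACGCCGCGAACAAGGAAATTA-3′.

5'-TAATTTCCTTGTTCGCGGCGTGCCCACGGTGAATGCCGCAGCATGGCGGTATTGCACGCCAAAGGTTAGGAGCACCGAACTTA-3'

Reading the sequence 3'→5' and pairing each base (A↔T, G↔C) gives the reverse complement directly.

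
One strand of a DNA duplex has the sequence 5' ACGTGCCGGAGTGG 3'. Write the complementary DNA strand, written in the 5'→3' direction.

Pairing A↔T and G↔C gives TGCACGGCCTCACC, running 3'→5'. Reverse for the 5'→3' convention.

5'-CCACTCCGGCACGT-3'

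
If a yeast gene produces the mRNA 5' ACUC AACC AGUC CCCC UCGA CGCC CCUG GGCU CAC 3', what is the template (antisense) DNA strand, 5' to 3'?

5′-GTGAGCCCAGGGGCGTCGAGGGGGACTGGTTGAGT-3′

Replace U with T to get the coding DNA strand: ACTCAACCAGTCCCCCTCGACGCCCCTGGGCTCAC. The template strand is its reverse complement (complement TGAGTTGGTCAGGGGGAGCTGCGGGGACCCGAGTG, then reverse).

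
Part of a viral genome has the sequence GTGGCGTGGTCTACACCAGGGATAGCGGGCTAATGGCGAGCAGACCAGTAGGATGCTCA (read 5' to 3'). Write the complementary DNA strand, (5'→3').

5'-TGAGCATCCTACTGGTCTGCTCGCCATTAGCCCGCTATCCCTGGTGTAGACCACGCCAC-3'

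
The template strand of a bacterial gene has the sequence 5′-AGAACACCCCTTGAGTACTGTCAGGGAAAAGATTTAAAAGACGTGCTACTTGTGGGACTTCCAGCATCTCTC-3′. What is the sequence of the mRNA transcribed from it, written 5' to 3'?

5'-GAGAGAUGCUGGAAGUCCCACAAGUAGCACGUCUUUUAAAUCUUUUCCCUGACAGUACUCAAGGGGUGUUCU-3'

The mRNA has the sequence of the coding strand (reverse complement of the template) with T→U. Reverse complement of AGAACACCCCTTGAGTACTGTCAGGGAAAAGATTTAAAAGACGTGCTACTTGTGGGACTTCCAGCATCTCTC is GAGAGATGCTGGAAGTCCCACAAGTAGCACGTCTTTTAAATCTTTTCCCTGACAGTACTCAAGGGGTGTTCT; then T→U.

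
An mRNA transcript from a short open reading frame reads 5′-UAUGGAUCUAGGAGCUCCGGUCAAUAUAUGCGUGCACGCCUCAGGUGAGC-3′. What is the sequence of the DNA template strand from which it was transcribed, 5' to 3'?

Replace U with T to get the coding DNA strand: TATGGATCTAGGAGCTCCGGTCAATATATGCGTGCACGCCTCAGGTGAGC. The template strand is its reverse complement (complement ATACCTAGATCCTCGAGGCCAGTTATATACGCACGTGCGGAGTCCACTCG, then reverse).

5′-GCTCACCTGAGGCGTGCACGCATATATTGACCGGAGCTCCTAGATCCATA-3′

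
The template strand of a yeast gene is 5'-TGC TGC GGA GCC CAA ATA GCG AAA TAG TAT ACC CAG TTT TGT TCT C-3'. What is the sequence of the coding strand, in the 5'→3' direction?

The coding strand is complementary and antiparallel to the template: take the complement (A↔T, G↔C) and reverse.

5'-GAGAACAAAACTGGGTATACTATTTCGCTATTTGGGCTCCGCAGCA-3'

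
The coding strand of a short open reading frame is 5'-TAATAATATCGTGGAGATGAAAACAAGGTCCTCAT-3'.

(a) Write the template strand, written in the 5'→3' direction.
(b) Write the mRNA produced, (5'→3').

(a) 5'-ATGAGGACCTTGTTTTCATCTCCACGATATTATTA-3'
(b) 5'-UAAUAAUAUCGUGGAGAUGAAAACAAGGUCCUCAU-3'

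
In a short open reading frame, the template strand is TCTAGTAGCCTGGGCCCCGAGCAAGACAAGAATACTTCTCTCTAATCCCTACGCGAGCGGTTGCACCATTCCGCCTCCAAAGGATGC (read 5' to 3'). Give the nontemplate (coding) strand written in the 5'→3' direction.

The coding strand is complementary and antiparallel to the template: take the complement (A↔T, G↔C) and reverse.

5'-GCATCCTTTGGAGGCGGAATGGTGCAACCGCTCGCGTAGGGATTAGAGAGAAGTATTCTTGTCTTGCTCGGGGCCCAGGCTACTAGA-3'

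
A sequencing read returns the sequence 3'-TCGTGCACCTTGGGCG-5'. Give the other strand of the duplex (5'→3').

The strand is given 3'→5', so its complement runs 5'→3' in the same left-to-right order: pair each base A↔T, G↔C.

5'-AGCACGTGGAACCCGC-3'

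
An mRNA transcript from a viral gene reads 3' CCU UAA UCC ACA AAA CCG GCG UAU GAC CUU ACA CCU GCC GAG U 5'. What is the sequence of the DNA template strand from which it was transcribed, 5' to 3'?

Written 5'→3' the mRNA is UGAGCCGUCCACAUUCCAGUAUGCGGCCAAAACACCUAAUUCC, so the coding DNA strand is TGAGCCGTCCACATTCCAGTATGCGGCCAAAACACCTAATTCC. The template is its reverse complement.

5'-GGAATTAGGTGTTTTGGCCGCATACTGGAATGTGGACGGCTCA-3'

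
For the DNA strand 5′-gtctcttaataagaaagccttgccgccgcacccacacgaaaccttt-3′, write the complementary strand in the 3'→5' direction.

3'-CAGAGAATTATTCTTTCGGAACGGCGGCGTGGGTGTGCTTTGGAAA-5'

Base-pairing A↔T, G↔C gives the complement. The complementary strand is antiparallel, so paired with a 5'→3' strand it runs 3'→5'.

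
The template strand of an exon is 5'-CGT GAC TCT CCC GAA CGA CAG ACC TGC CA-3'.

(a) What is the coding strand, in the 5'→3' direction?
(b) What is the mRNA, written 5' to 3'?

(a) 5'-TGGCAGGTCTGTCGTTCGGGAGAGTCACG-3'
(b) 5′-UGGCAGGUCUGUCGUUCGGGAGAGUCACG-3′

(a) The coding strand is the reverse complement of the template: complement GCACTGAGAGGGCTTGCTGTCTGGACGGT, then reverse.
(b) mRNA has the coding-strand sequence with T→U.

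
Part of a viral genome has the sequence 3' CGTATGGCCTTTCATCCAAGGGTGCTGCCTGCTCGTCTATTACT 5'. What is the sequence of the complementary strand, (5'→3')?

5'-GCATACCGGAAAGTAGGTTCCCACGACGGACGAGCAGATAATGA-3'

The strand is given 3'→5', so its complement runs 5'→3' in the same left-to-right order: pair each base A↔T, G↔C.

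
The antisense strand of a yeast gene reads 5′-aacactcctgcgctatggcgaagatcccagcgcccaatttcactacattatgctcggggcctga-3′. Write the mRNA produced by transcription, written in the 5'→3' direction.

5'-UCAGGCCCCGAGCAUAAUGUAGUGAAAUUGGGCGCUGGGAUCUUCGCCAUAGCGCAGGAGUGUU-3'

RNA polymerase reads the template 3'→5' and synthesizes mRNA 5'→3' by base-pairing (A→U, T→A, G↔C). The complement of the template is TTGTGAGGACGCGATACCGCTTCTAGGGTCGCGGGTTAAAGTGATGTAATACGAGCCCCGGACT; antiparallel, so 5'→3' the coding strand is TCAGGCCCCGAGCATAATGTAGTGAAATTGGGCGCTGGGATCTTCGCCATAGCGCAGGAGTGTT. Replace T with U for the mRNA.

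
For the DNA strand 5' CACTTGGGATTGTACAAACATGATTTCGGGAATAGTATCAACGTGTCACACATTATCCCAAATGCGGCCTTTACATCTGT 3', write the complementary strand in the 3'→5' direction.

3'-GTGAACCCTAACATGTTTGTACTAAAGCCCTTATCATAGTTGCACAGTGTGTAATAGGGTTTACGCCGGAAATGTAGACA-5'

Base-pairing A↔T, G↔C gives the complement. The complementary strand is antiparallel, so paired with a 5'→3' strand it runs 3'→5'.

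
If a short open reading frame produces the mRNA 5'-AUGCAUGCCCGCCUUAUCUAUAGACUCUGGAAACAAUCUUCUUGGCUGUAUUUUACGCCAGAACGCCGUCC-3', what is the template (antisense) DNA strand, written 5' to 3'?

Replace U with T to get the coding DNA strand: ATGCATGCCCGCCTTATCTATAGACTCTGGAAACAATCTTCTTGGCTGTATTTTACGCCAGAACGCCGTCC. The template strand is its reverse complement (complement TACGTACGGGCGGAATAGATATCTGAGACCTTTGTTAGAAGAACCGACATAAAATGCGGTCTTGCGGCAGG, then reverse).

5′-GGACGGCGTTCTGGCGTAAAATACAGCCAAGAAGATTGTTTCCAGAGTCTATAGATAAGGCGGGCATGCAT-3′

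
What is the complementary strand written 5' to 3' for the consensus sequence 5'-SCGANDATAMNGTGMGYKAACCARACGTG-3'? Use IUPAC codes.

5'-CACGTYTGGTTMRCKCACNKTATHNTCGS-3'

Standard pairs A↔T, G↔C; ambiguity codes pair R↔Y, M↔K, S↔S, D↔H, N↔N. Complement (SGCTNHTATKNCACKCRMTTGGTYTGCAC), then reverse for 5'→3'.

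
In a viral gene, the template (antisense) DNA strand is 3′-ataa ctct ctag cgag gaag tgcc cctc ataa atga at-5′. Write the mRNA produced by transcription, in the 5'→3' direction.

Reading the template 3'→5' as shown, RNA polymerase pairs each base (A→U, T→A, G↔C) to build mRNA 5'→3' directly.

5'-UAUUGAGAGAUCGCUCCUUCACGGGGAGUAUUUACUUA-3'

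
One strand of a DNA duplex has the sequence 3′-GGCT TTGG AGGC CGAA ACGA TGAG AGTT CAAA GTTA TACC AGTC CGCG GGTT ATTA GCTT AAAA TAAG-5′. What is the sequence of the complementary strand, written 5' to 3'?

5'-CCGAAACCTCCGGCTTTGCTACTCTCAAGTTTCAATATGGTCAGGCGCCCAATAATCGAATTTTATTC-3'

The strand is given 3'→5', so its complement runs 5'→3' in the same left-to-right order: pair each base A↔T, G↔C.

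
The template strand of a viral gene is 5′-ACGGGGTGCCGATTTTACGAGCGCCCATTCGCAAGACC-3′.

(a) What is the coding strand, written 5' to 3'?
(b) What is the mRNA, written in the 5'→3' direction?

(a) The coding strand is the reverse complement of the template: complement TGCCCCACGGCTAAAATGCTCGCGGGTAAGCGTTCTGG, then reverse.
(b) mRNA has the coding-strand sequence with T→U.

(a) 5′-GGTCTTGCGAATGGGCGCTCGTAAAATCGGCACCCCGT-3′
(b) 5′-GGUCUUGCGAAUGGGCGCUCGUAAAAUCGGCACCCCGU-3′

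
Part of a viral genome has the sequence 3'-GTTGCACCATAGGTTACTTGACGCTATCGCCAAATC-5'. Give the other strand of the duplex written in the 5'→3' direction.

5'-CAACGTGGTATCCAATGAACTGCGATAGCGGTTTAG-3'

The strand is given 3'→5', so its complement runs 5'→3' in the same left-to-right order: pair each base A↔T, G↔C.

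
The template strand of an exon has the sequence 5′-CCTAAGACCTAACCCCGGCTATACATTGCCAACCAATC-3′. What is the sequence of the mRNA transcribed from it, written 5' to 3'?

5'-GAUUGGUUGGCAAUGUAUAGCCGGGGUUAGGUCUUAGG-3'

The mRNA has the sequence of the coding strand (reverse complement of the template) with T→U. Reverse complement of CCTAAGACCTAACCCCGGCTATACATTGCCAACCAATC is GATTGGTTGGCAATGTATAGCCGGGGTTAGGTCTTAGG; then T→U.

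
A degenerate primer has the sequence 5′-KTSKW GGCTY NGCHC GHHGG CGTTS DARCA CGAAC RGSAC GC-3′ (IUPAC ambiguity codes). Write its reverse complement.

5'-GCGTSCYGTTCGTGYTHSAACGCCDDCGDGCNRAGCCWMSAM-3'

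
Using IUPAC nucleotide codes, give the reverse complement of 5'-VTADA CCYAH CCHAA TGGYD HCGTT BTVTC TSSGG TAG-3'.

5'-CTACCSSAGABAVAACGDHRCCATTDGGDTRGGTHTAB-3'

Standard pairs A↔T, G↔C; ambiguity codes pair Y↔R, S↔S, B↔V, D↔H. Complement (BATHTGGRTDGGDTTACCRHDGCAAVABAGASSCCATC), then reverse for 5'→3'.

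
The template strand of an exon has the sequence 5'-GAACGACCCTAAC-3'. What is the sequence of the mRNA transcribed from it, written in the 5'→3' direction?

5'-GUUAGGGUCGUUC-3'

RNA polymerase reads the template 3'→5' and synthesizes mRNA 5'→3' by base-pairing (A→U, T→A, G↔C). The complement of the template is CTTGCTGGGATTG; antiparallel, so 5'→3' the coding strand is GTTAGGGTCGTTC. Replace T with U for the mRNA.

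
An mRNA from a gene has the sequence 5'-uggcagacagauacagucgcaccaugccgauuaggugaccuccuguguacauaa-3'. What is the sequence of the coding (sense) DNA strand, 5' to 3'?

5'-TGGCAGACAGATACAGTCGCACCATGCCGATTAGGTGACCTCCTGTGTACATAA-3'

The coding DNA strand has the same 5'→3' sequence as the mRNA with U replaced by T.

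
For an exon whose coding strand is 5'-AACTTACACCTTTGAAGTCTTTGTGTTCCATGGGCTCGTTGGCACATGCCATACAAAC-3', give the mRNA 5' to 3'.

5'-AACUUACACCUUUGAAGUCUUUGUGUUCCAUGGGCUCGUUGGCACAUGCCAUACAAAC-3'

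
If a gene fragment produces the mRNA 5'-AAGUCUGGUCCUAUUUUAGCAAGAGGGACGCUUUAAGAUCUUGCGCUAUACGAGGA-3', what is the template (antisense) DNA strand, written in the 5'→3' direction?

5'-TCCTCGTATAGCGCAAGATCTTAAAGCGTCCCTCTTGCTAAAATAGGACCAGACTT-3'

Replace U with T to get the coding DNA strand: AAGTCTGGTCCTATTTTAGCAAGAGGGACGCTTTAAGATCTTGCGCTATACGAGGA. The template strand is its reverse complement (complement TTCAGACCAGGATAAAATCGTTCTCCCTGCGAAATTCTAGAACGCGATATGCTCCT, then reverse).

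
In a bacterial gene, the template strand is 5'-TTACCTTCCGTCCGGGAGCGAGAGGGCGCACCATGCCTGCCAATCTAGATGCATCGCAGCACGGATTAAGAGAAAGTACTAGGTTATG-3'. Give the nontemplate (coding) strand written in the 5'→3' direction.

5'-CATAACCTAGTACTTTCTCTTAATCCGTGCTGCGATGCATCTAGATTGGCAGGCATGGTGCGCCCTCTCGCTCCCGGACGGAAGGTAA-3'

The coding strand is complementary and antiparallel to the template: take the complement (A↔T, G↔C) and reverse.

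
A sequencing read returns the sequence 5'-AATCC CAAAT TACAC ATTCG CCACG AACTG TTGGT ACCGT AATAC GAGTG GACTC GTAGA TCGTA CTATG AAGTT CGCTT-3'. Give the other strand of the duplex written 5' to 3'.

Pairing A↔T and G↔C gives TTAGGGTTTAATGTGTAAGCGGTGCTTGACAACCATGGCATTATGCTCACCTGAGCATCTAGCATGATACTTCAAGCGAA, running 3'→5'. Reverse for the 5'→3' convention.

5'-AAGCGAACTTCATAGTACGATCTACGAGTCCACTCGTATTACGGTACCAACAGTTCGTGGCGAATGTGTAATTTGGGATT-3'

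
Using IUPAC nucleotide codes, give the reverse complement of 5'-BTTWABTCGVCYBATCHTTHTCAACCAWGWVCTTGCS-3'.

5'-SGCAAGBWCWTGGTTGADAADGATVRGBCGAVTWAAV-3'

Standard pairs A↔T, G↔C; ambiguity codes pair Y↔R, W↔W, S↔S, B↔V, H↔D. Complement (VAAWTVAGCBGRVTAGDAADAGTTGGTWCWBGAACGS), then reverse for 5'→3'.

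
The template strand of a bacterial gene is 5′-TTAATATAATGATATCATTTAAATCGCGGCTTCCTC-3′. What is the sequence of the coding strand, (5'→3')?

5'-GAGGAAGCCGCGATTTAAATGATATCATTATATTAA-3'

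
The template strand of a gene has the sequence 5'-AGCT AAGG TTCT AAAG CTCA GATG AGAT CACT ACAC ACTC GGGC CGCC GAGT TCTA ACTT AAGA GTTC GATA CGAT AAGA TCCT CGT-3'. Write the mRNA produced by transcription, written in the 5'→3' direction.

5'-ACGAGGAUCUUAUCGUAUCGAACUCUUAAGUUAGAACUCGGCGGCCCGAGUGUGUAGUGAUCUCAUCUGAGCUUUAGAACCUUAGCU-3'

RNA polymerase reads the template 3'→5' and synthesizes mRNA 5'→3' by base-pairing (A→U, T→A, G↔C). The complement of the template is TCGATTCCAAGATTTCGAGTCTACTCTAGTGATGTGTGAGCCCGGCGGCTCAAGATTGAATTCTCAAGCTATGCTATTCTAGGAGCA; antiparallel, so 5'→3' the coding strand is ACGAGGATCTTATCGTATCGAACTCTTAAGTTAGAACTCGGCGGCCCGAGTGTGTAGTGATCTCATCTGAGCTTTAGAACCTTAGCT. Replace T with U for the mRNA.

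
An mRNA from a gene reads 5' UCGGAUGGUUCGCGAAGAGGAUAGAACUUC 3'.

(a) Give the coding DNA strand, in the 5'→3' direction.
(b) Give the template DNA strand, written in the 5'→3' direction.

(a) The coding strand matches the mRNA with U→T.
(b) The template strand is the reverse complement of the coding strand.

(a) 5'-TCGGATGGTTCGCGAAGAGGATAGAACTTC-3'
(b) 5'-GAAGTTCTATCCTCTTCGCGAACCATCCGA-3'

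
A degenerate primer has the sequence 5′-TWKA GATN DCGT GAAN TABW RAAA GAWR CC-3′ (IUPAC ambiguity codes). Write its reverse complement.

5'-GGYWTCTTTYWVTANTTCACGHNATCTMWA-3'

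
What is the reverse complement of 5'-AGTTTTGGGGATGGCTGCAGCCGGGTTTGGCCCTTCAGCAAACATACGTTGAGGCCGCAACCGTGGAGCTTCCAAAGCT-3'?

5'-AGCTTTGGAAGCTCCACGGTTGCGGCCTCAACGTATGTTTGCTGAAGGGCCAAACCCGGCTGCAGCCATCCCCAAAACT-3'

Reading the sequence 3'→5' and pairing each base (A↔T, G↔C) gives the reverse complement directly.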